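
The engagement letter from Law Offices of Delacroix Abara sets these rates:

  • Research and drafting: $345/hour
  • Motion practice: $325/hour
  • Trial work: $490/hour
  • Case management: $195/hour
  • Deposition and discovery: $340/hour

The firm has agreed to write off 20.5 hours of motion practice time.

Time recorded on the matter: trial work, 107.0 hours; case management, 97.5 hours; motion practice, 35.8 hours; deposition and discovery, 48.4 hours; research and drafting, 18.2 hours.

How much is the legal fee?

Research and drafting: 18.2 × $345 = $6,279.00
Motion practice: 35.8 × $325 = $11,635.00
Trial work: 107.0 × $490 = $52,430.00
Case management: 97.5 × $195 = $19,012.50
Deposition and discovery: 48.4 × $340 = $16,456.00
Subtotal: $105,812.50
Write-off: 20.5 × $325 = $6,662.50
Total: $105,812.50 − $6,662.50 = $99,150.00

$99,150.00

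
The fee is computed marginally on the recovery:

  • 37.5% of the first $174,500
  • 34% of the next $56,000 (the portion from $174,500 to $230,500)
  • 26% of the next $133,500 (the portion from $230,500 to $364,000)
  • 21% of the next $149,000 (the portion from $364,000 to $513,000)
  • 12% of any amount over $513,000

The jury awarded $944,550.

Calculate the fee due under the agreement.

First $174,500 at 37.5% = $65,437.50
Next $56,000 at 34% = $19,040.00
Next $133,500 at 26% = $34,710.00
Next $149,000 at 21% = $31,290.00
Remaining $431,550 at 12% = $51,786.00
Fee: $65,437.50 + $19,040.00 + $34,710.00 + $31,290.00 + $51,786.00 = $202,263.50

$202,263.50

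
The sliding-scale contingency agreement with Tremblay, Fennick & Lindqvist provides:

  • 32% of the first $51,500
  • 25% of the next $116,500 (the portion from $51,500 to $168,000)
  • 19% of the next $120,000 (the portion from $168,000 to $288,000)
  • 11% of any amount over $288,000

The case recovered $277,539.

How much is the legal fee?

First $51,500 at 32% = $16,480.00
Next $116,500 at 25% = $29,125.00
Remaining $109,539 at 19% = $20,812.41
Fee: $16,480.00 + $29,125.00 + $20,812.41 = $66,417.41

$66,417.41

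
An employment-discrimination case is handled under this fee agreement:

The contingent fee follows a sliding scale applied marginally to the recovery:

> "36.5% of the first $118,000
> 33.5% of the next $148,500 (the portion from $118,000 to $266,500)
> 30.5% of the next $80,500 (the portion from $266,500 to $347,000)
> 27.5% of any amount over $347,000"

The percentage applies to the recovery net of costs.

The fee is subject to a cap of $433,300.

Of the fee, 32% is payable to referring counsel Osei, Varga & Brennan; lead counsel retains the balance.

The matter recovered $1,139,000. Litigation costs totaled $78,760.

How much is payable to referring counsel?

$100,323.52

Fee base (net of costs): $1,139,000 − $78,760 = $1,060,240
First $118,000 at 36.5% = $43,070.00
Next $148,500 at 33.5% = $49,747.50
Next $80,500 at 30.5% = $24,552.50
Remaining $713,240 at 27.5% = $196,141.00
Fee: $43,070.00 + $49,747.50 + $24,552.50 + $196,141.00 = $313,511.00
$313,511.00 is under the $433,300 cap.
Referral share: 32% of $313,511.00 = $100,323.52; lead counsel retains $313,511.00 − $100,323.52 = $213,187.48.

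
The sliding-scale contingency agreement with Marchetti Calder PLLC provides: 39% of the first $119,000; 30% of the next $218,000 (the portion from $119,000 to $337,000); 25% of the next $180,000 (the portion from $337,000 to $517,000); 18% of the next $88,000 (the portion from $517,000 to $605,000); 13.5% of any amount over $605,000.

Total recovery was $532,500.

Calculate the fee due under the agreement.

First $119,000 at 39% = $46,410.00
Next $218,000 at 30% = $65,400.00
Next $180,000 at 25% = $45,000.00
Remaining $15,500 at 18% = $2,790.00
Fee: $46,410.00 + $65,400.00 + $45,000.00 + $2,790.00 = $159,600.00

$159,600.00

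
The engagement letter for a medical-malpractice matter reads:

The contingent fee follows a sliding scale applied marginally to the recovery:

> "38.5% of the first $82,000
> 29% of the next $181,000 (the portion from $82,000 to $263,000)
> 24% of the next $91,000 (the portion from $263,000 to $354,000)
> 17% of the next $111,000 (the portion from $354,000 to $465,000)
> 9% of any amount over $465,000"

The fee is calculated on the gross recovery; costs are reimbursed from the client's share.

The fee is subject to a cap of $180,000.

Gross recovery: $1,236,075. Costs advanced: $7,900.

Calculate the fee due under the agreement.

Fee base is the gross recovery, $1,236,075; costs are reimbursed separately.
First $82,000 at 38.5% = $31,570.00
Next $181,000 at 29% = $52,490.00
Next $91,000 at 24% = $21,840.00
Next $111,000 at 17% = $18,870.00
Remaining $771,075 at 9% = $69,396.75
Fee: $31,570.00 + $52,490.00 + $21,840.00 + $18,870.00 + $69,396.75 = $194,166.75
$194,166.75 exceeds the $180,000 cap, so the fee is capped at $180,000.00.

$180,000.00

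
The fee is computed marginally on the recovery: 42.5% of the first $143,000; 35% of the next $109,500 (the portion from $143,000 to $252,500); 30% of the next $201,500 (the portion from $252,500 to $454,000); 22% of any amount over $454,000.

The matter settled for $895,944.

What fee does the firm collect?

First $143,000 at 42.5% = $60,775.00
Next $109,500 at 35% = $38,325.00
Next $201,500 at 30% = $60,450.00
Remaining $441,944 at 22% = $97,227.68
Fee: $60,775.00 + $38,325.00 + $60,450.00 + $97,227.68 = $256,777.68

$256,777.68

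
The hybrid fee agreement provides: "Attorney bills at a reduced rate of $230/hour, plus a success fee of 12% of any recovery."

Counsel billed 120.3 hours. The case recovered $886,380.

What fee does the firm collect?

$134,034.60

Hourly: 120.3 × $230 = $27,669.00
Success fee: 12% of $886,380 = $106,365.60
Total: $27,669.00 + $106,365.60 = $134,034.60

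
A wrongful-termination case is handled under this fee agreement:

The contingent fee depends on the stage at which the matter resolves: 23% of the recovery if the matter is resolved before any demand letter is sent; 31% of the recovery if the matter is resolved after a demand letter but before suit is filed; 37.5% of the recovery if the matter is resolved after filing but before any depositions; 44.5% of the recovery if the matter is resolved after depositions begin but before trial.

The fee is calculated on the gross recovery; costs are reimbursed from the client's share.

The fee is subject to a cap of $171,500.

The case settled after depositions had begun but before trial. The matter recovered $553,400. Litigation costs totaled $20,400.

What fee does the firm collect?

Fee base is the gross recovery, $553,400; costs are reimbursed separately.
The matter settled after depositions had begun but before trial, so the 44.5% rate applies.
$553,400 × 44.5% = $246,263.00
$246,263.00 exceeds the $171,500 cap, so the fee is capped at $171,500.00.

$171,500.00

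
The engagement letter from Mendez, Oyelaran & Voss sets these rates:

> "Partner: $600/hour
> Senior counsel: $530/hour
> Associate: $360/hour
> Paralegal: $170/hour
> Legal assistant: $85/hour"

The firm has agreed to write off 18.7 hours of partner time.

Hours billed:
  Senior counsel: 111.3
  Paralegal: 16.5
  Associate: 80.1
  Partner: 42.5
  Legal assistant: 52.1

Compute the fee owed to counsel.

Partner: 42.5 × $600 = $25,500.00
Senior counsel: 111.3 × $530 = $58,989.00
Associate: 80.1 × $360 = $28,836.00
Paralegal: 16.5 × $170 = $2,805.00
Legal assistant: 52.1 × $85 = $4,428.50
Subtotal: $120,558.50
Write-off: 18.7 × $600 = $11,220.00
Total: $120,558.50 − $11,220.00 = $109,338.50

$109,338.50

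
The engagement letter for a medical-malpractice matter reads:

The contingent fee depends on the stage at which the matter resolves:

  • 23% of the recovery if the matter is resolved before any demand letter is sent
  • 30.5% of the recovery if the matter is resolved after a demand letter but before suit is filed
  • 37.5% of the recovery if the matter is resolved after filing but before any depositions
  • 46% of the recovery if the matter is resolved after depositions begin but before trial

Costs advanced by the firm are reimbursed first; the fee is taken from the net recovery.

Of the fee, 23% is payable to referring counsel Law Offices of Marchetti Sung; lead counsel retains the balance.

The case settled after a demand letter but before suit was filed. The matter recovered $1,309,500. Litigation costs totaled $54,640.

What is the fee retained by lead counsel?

Fee base (net of costs): $1,309,500 − $54,640 = $1,254,860
The matter settled after a demand letter but before suit was filed, so the 30.5% rate applies.
$1,254,860 × 30.5% = $382,732.30
Referral share: 23% of $382,732.30 = $88,028.43; lead counsel retains $382,732.30 − $88,028.43 = $294,703.87.

$294,703.87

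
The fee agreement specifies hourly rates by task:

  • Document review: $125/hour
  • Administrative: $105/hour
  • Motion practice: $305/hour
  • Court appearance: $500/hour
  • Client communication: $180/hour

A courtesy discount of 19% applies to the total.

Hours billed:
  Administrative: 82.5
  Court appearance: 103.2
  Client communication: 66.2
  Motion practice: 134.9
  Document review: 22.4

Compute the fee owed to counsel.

Document review: 22.4 × $125 = $2,800.00
Administrative: 82.5 × $105 = $8,662.50
Motion practice: 134.9 × $305 = $41,144.50
Court appearance: 103.2 × $500 = $51,600.00
Client communication: 66.2 × $180 = $11,916.00
Subtotal: $116,123.00
Less 19% discount: −$22,063.37
Total: $116,123.00 − $22,063.37 = $94,059.63

$94,059.63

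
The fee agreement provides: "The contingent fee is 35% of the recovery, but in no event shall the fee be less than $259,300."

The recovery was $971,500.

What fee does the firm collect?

$340,025.00

35% of $971,500 = $340,025.00
That exceeds the $259,300 minimum.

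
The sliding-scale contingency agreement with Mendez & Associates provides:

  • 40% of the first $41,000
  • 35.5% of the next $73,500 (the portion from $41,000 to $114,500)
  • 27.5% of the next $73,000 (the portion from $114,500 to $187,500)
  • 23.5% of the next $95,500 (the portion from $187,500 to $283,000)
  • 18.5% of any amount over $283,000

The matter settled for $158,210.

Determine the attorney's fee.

First $41,000 at 40% = $16,400.00
Next $73,500 at 35.5% = $26,092.50
Remaining $43,710 at 27.5% = $12,020.25
Fee: $16,400.00 + $26,092.50 + $12,020.25 = $54,512.75

$54,512.75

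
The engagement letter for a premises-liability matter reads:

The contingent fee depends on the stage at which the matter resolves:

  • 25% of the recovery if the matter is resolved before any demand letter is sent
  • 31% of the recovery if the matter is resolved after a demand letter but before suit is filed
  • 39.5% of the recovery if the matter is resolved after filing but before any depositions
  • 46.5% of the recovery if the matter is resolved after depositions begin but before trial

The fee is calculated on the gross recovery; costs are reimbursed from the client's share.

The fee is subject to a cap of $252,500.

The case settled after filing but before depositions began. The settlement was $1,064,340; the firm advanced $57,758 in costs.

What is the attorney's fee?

Fee base is the gross recovery, $1,064,340; costs are reimbursed separately.
The matter settled after filing but before depositions began, so the 39.5% rate applies.
$1,064,340 × 39.5% = $420,414.30
$420,414.30 exceeds the $252,500 cap, so the fee is capped at $252,500.00.

$252,500.00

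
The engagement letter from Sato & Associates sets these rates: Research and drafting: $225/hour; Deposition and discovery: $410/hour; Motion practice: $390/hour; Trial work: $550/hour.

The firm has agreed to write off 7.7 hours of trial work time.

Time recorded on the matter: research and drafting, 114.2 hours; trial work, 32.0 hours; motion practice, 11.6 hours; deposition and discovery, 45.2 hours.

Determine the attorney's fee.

$62,116.00

Research and drafting: 114.2 × $225 = $25,695.00
Deposition and discovery: 45.2 × $410 = $18,532.00
Motion practice: 11.6 × $390 = $4,524.00
Trial work: 32.0 × $550 = $17,600.00
Subtotal: $66,351.00
Write-off: 7.7 × $550 = $4,235.00
Total: $66,351.00 − $4,235.00 = $62,116.00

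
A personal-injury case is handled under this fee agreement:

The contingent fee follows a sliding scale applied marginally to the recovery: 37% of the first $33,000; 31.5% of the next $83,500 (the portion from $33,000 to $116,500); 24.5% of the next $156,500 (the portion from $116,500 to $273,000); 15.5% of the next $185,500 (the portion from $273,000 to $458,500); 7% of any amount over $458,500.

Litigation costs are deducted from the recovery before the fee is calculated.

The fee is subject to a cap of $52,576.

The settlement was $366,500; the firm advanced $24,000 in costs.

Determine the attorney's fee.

$52,576.00

Fee base (net of costs): $366,500 − $24,000 = $342,500
First $33,000 at 37% = $12,210.00
Next $83,500 at 31.5% = $26,302.50
Next $156,500 at 24.5% = $38,342.50
Remaining $69,500 at 15.5% = $10,772.50
Fee: $12,210.00 + $26,302.50 + $38,342.50 + $10,772.50 = $87,627.50
$87,627.50 exceeds the $52,576 cap, so the fee is capped at $52,576.00.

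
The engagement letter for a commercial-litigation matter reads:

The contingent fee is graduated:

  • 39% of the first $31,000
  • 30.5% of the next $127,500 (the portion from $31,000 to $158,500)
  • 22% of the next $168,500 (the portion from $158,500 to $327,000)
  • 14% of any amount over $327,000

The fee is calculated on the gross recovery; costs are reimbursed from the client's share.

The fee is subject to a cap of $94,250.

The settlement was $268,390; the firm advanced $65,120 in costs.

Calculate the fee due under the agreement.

$75,153.30

Fee base is the gross recovery, $268,390; costs are reimbursed separately.
First $31,000 at 39% = $12,090.00
Next $127,500 at 30.5% = $38,887.50
Remaining $109,890 at 22% = $24,175.80
Fee: $12,090.00 + $38,887.50 + $24,175.80 = $75,153.30
$75,153.30 is under the $94,250 cap.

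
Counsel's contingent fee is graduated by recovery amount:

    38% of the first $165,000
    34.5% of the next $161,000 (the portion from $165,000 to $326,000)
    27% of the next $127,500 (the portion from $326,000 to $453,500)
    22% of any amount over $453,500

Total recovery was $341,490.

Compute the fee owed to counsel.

First $165,000 at 38% = $62,700.00
Next $161,000 at 34.5% = $55,545.00
Remaining $15,490 at 27% = $4,182.30
Fee: $62,700.00 + $55,545.00 + $4,182.30 = $122,427.30

$122,427.30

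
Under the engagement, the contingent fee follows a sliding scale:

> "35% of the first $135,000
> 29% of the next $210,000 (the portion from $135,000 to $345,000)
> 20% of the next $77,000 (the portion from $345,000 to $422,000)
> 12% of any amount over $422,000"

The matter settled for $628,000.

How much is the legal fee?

$148,270.00

First $135,000 at 35% = $47,250.00
Next $210,000 at 29% = $60,900.00
Next $77,000 at 20% = $15,400.00
Remaining $206,000 at 12% = $24,720.00
Fee: $47,250.00 + $60,900.00 + $15,400.00 + $24,720.00 = $148,270.00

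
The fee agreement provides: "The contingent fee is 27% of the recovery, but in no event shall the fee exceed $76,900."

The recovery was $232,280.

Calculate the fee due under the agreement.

$62,715.60

27% of $232,280 = $62,715.60
That is under the $76,900 cap.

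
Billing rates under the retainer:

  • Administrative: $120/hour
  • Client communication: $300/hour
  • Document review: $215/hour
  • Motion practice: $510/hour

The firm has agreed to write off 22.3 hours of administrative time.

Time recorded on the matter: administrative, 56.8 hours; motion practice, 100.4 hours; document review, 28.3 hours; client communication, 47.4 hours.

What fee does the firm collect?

Administrative: 56.8 × $120 = $6,816.00
Client communication: 47.4 × $300 = $14,220.00
Document review: 28.3 × $215 = $6,084.50
Motion practice: 100.4 × $510 = $51,204.00
Subtotal: $78,324.50
Write-off: 22.3 × $120 = $2,676.00
Total: $78,324.50 − $2,676.00 = $75,648.50

$75,648.50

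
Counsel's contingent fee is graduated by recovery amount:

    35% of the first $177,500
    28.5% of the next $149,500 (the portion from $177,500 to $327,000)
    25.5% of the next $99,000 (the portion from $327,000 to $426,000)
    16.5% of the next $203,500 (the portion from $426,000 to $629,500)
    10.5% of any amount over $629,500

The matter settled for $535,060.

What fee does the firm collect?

First $177,500 at 35% = $62,125.00
Next $149,500 at 28.5% = $42,607.50
Next $99,000 at 25.5% = $25,245.00
Remaining $109,060 at 16.5% = $17,994.90
Fee: $62,125.00 + $42,607.50 + $25,245.00 + $17,994.90 = $147,972.40

$147,972.40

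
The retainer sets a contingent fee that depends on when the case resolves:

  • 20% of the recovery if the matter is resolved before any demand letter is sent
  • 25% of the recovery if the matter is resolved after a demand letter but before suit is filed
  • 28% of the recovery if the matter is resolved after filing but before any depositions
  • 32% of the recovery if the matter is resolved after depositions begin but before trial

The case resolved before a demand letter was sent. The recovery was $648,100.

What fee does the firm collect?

$129,620.00

The matter resolved before a demand letter was sent, so the 20% rate applies.
$648,100 × 20% = $129,620.00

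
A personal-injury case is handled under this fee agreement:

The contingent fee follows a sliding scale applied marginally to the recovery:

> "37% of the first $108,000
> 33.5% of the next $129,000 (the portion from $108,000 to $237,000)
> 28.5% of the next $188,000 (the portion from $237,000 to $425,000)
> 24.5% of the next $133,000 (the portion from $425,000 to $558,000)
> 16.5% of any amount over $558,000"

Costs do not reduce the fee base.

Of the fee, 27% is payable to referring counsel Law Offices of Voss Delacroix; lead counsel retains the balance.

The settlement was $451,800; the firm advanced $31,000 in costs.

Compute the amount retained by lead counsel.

Fee base is the gross recovery, $451,800; costs are reimbursed separately.
First $108,000 at 37% = $39,960.00
Next $129,000 at 33.5% = $43,215.00
Next $188,000 at 28.5% = $53,580.00
Remaining $26,800 at 24.5% = $6,566.00
Fee: $39,960.00 + $43,215.00 + $53,580.00 + $6,566.00 = $143,321.00
Referral share: 27% of $143,321.00 = $38,696.67; lead counsel retains $143,321.00 − $38,696.67 = $104,624.33.

$104,624.33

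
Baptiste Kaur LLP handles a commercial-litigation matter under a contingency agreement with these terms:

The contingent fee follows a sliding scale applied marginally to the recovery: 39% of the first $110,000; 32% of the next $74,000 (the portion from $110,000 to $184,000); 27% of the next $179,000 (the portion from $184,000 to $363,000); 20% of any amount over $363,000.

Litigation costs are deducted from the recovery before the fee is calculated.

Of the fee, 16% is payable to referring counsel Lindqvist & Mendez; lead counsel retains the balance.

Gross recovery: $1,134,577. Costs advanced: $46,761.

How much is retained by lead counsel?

$218,293.49

Fee base (net of costs): $1,134,577 − $46,761 = $1,087,816
First $110,000 at 39% = $42,900.00
Next $74,000 at 32% = $23,680.00
Next $179,000 at 27% = $48,330.00
Remaining $724,816 at 20% = $144,963.20
Fee: $42,900.00 + $23,680.00 + $48,330.00 + $144,963.20 = $259,873.20
Referral share: 16% of $259,873.20 = $41,579.71; lead counsel retains $259,873.20 − $41,579.71 = $218,293.49.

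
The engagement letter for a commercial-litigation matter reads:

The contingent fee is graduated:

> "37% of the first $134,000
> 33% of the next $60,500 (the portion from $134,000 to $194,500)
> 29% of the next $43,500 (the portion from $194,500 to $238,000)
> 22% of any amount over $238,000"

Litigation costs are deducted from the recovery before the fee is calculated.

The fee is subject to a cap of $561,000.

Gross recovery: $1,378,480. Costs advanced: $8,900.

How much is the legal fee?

$331,107.60

Fee base (net of costs): $1,378,480 − $8,900 = $1,369,580
First $134,000 at 37% = $49,580.00
Next $60,500 at 33% = $19,965.00
Next $43,500 at 29% = $12,615.00
Remaining $1,131,580 at 22% = $248,947.60
Fee: $49,580.00 + $19,965.00 + $12,615.00 + $248,947.60 = $331,107.60
$331,107.60 is under the $561,000 cap.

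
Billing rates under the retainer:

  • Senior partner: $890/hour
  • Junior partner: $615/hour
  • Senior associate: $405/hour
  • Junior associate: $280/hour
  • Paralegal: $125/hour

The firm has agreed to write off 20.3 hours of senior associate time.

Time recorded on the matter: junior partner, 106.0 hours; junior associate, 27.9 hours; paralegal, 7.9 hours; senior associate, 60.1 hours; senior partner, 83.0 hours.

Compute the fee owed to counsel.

$163,978.50

Senior partner: 83.0 × $890 = $73,870.00
Junior partner: 106.0 × $615 = $65,190.00
Senior associate: 60.1 × $405 = $24,340.50
Junior associate: 27.9 × $280 = $7,812.00
Paralegal: 7.9 × $125 = $987.50
Subtotal: $172,200.00
Write-off: 20.3 × $405 = $8,221.50
Total: $172,200.00 − $8,221.50 = $163,978.50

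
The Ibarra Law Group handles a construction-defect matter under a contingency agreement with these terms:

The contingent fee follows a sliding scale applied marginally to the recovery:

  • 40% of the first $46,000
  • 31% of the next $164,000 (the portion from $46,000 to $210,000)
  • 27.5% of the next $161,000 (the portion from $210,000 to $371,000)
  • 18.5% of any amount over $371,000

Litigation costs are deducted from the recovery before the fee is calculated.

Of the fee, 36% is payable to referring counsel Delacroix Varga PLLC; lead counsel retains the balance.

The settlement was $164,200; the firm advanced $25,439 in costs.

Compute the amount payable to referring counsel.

Fee base (net of costs): $164,200 − $25,439 = $138,761
First $46,000 at 40% = $18,400.00
Remaining $92,761 at 31% = $28,755.91
Fee: $18,400.00 + $28,755.91 = $47,155.91
Referral share: 36% of $47,155.91 = $16,976.13; lead counsel retains $47,155.91 − $16,976.13 = $30,179.78.

$16,976.13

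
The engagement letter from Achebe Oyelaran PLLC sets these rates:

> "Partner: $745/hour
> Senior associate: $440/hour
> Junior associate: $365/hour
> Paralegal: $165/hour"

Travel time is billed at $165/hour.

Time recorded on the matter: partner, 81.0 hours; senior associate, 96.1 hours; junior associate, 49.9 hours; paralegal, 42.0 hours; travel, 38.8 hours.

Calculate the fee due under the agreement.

$134,174.50

Partner: 81.0 × $745 = $60,345.00
Senior associate: 96.1 × $440 = $42,284.00
Junior associate: 49.9 × $365 = $18,213.50
Paralegal: 42.0 × $165 = $6,930.00
Subtotal: $60,345.00 + $42,284.00 + $18,213.50 + $6,930.00 = $127,772.50
Travel: 38.8 × $165 = $6,402.00
Total: $127,772.50 + $6,402.00 = $134,174.50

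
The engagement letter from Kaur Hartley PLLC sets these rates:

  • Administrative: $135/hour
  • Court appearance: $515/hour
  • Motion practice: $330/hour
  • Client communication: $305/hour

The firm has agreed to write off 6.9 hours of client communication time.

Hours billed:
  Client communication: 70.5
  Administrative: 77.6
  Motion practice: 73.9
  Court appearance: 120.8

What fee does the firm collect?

$116,473.00

Administrative: 77.6 × $135 = $10,476.00
Court appearance: 120.8 × $515 = $62,212.00
Motion practice: 73.9 × $330 = $24,387.00
Client communication: 70.5 × $305 = $21,502.50
Subtotal: $118,577.50
Write-off: 6.9 × $305 = $2,104.50
Total: $118,577.50 − $2,104.50 = $116,473.00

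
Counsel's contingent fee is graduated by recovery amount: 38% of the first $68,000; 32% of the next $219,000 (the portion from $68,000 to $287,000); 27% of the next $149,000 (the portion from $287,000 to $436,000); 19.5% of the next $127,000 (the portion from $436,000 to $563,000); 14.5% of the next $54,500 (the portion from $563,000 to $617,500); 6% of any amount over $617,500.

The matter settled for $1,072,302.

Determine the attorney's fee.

$196,105.62

First $68,000 at 38% = $25,840.00
Next $219,000 at 32% = $70,080.00
Next $149,000 at 27% = $40,230.00
Next $127,000 at 19.5% = $24,765.00
Next $54,500 at 14.5% = $7,902.50
Remaining $454,802 at 6% = $27,288.12
Fee: $25,840.00 + $70,080.00 + $40,230.00 + $24,765.00 + $7,902.50 + $27,288.12 = $196,105.62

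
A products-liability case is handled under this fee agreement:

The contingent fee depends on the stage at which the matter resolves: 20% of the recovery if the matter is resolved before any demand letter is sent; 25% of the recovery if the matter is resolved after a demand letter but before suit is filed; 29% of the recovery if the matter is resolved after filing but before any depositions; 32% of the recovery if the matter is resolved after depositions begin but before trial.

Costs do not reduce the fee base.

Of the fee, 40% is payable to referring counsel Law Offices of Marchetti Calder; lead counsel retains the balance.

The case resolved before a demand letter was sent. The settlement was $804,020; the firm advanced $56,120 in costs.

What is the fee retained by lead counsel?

Fee base is the gross recovery, $804,020; costs are reimbursed separately.
The matter resolved before a demand letter was sent, so the 20% rate applies.
$804,020 × 20% = $160,804.00
Referral share: 40% of $160,804.00 = $64,321.60; lead counsel retains $160,804.00 − $64,321.60 = $96,482.40.

$96,482.40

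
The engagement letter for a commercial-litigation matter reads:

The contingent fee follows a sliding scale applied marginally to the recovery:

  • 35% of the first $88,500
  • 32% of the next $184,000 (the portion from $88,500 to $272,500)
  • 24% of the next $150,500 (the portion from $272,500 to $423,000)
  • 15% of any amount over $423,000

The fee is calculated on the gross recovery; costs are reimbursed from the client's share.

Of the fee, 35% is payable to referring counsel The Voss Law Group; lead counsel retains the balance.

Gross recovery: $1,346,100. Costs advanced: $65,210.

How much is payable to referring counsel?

$92,554.00

Fee base is the gross recovery, $1,346,100; costs are reimbursed separately.
First $88,500 at 35% = $30,975.00
Next $184,000 at 32% = $58,880.00
Next $150,500 at 24% = $36,120.00
Remaining $923,100 at 15% = $138,465.00
Fee: $30,975.00 + $58,880.00 + $36,120.00 + $138,465.00 = $264,440.00
Referral share: 35% of $264,440.00 = $92,554.00; lead counsel retains $264,440.00 − $92,554.00 = $171,886.00.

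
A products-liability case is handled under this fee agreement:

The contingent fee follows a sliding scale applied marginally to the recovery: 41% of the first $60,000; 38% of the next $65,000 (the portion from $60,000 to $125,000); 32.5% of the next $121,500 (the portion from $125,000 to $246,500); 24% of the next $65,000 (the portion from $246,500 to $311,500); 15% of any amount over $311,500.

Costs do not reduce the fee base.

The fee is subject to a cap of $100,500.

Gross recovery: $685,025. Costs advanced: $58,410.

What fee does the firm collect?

Fee base is the gross recovery, $685,025; costs are reimbursed separately.
First $60,000 at 41% = $24,600.00
Next $65,000 at 38% = $24,700.00
Next $121,500 at 32.5% = $39,487.50
Next $65,000 at 24% = $15,600.00
Remaining $373,525 at 15% = $56,028.75
Fee: $24,600.00 + $24,700.00 + $39,487.50 + $15,600.00 + $56,028.75 = $160,416.25
$160,416.25 exceeds the $100,500 cap, so the fee is capped at $100,500.00.

$100,500.00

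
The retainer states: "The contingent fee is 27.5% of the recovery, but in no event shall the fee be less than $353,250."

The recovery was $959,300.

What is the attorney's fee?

27.5% of $959,300 = $263,807.50
That is below the $353,250 minimum, so the minimum applies.

$353,250.00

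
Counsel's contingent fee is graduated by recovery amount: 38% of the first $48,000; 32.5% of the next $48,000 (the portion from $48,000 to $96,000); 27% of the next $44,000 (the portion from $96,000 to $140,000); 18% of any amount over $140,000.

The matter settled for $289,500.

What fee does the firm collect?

$72,630.00

First $48,000 at 38% = $18,240.00
Next $48,000 at 32.5% = $15,600.00
Next $44,000 at 27% = $11,880.00
Remaining $149,500 at 18% = $26,910.00
Fee: $18,240.00 + $15,600.00 + $11,880.00 + $26,910.00 = $72,630.00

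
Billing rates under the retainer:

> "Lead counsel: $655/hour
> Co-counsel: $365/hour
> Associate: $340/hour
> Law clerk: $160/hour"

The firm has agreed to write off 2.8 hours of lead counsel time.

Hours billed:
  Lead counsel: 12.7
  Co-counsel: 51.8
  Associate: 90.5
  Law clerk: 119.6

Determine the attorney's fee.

$75,297.50

Lead counsel: 12.7 × $655 = $8,318.50
Co-counsel: 51.8 × $365 = $18,907.00
Associate: 90.5 × $340 = $30,770.00
Law clerk: 119.6 × $160 = $19,136.00
Subtotal: $77,131.50
Write-off: 2.8 × $655 = $1,834.00
Total: $77,131.50 − $1,834.00 = $75,297.50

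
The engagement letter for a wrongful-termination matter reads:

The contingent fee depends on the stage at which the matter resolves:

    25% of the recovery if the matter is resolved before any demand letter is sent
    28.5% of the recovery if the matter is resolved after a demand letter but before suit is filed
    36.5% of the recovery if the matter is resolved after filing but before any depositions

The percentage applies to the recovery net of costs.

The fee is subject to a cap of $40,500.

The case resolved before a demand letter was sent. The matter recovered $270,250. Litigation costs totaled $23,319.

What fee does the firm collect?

$40,500.00

Fee base (net of costs): $270,250 − $23,319 = $246,931
The matter resolved before a demand letter was sent, so the 25% rate applies.
$246,931 × 25% = $61,732.75
$61,732.75 exceeds the $40,500 cap, so the fee is capped at $40,500.00.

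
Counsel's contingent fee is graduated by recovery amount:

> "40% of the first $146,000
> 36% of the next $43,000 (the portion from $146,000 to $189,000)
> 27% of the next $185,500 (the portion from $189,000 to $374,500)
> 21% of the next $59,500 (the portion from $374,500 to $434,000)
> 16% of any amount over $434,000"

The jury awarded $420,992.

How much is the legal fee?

First $146,000 at 40% = $58,400.00
Next $43,000 at 36% = $15,480.00
Next $185,500 at 27% = $50,085.00
Remaining $46,492 at 21% = $9,763.32
Fee: $58,400.00 + $15,480.00 + $50,085.00 + $9,763.32 = $133,728.32

$133,728.32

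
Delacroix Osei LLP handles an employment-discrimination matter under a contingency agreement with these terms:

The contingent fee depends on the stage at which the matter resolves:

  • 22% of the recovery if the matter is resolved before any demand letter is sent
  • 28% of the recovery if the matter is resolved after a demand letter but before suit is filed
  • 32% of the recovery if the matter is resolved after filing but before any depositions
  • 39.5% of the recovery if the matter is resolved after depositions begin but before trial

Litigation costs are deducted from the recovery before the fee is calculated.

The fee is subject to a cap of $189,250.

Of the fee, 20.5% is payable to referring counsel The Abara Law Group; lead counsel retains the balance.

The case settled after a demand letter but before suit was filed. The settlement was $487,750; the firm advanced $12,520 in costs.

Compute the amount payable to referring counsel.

$27,278.20

Fee base (net of costs): $487,750 − $12,520 = $475,230
The matter settled after a demand letter but before suit was filed, so the 28% rate applies.
$475,230 × 28% = $133,064.40
$133,064.40 is under the $189,250 cap.
Referral share: 20.5% of $133,064.40 = $27,278.20; lead counsel retains $133,064.40 − $27,278.20 = $105,786.20.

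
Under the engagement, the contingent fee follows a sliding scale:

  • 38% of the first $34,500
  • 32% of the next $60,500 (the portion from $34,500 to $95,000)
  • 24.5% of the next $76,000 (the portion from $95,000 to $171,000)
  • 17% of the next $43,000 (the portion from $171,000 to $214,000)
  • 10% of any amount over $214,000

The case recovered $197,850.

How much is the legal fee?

First $34,500 at 38% = $13,110.00
Next $60,500 at 32% = $19,360.00
Next $76,000 at 24.5% = $18,620.00
Remaining $26,850 at 17% = $4,564.50
Fee: $13,110.00 + $19,360.00 + $18,620.00 + $4,564.50 = $55,654.50

$55,654.50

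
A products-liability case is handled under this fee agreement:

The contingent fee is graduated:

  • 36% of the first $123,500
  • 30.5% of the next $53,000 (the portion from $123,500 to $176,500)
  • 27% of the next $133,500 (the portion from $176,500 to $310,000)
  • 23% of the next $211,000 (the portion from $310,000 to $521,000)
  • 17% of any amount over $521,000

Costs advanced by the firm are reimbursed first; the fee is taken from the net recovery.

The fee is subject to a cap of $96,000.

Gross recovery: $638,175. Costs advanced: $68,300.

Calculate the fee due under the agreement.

$96,000.00

Fee base (net of costs): $638,175 − $68,300 = $569,875
First $123,500 at 36% = $44,460.00
Next $53,000 at 30.5% = $16,165.00
Next $133,500 at 27% = $36,045.00
Next $211,000 at 23% = $48,530.00
Remaining $48,875 at 17% = $8,308.75
Fee: $44,460.00 + $16,165.00 + $36,045.00 + $48,530.00 + $8,308.75 = $153,508.75
$153,508.75 exceeds the $96,000 cap, so the fee is capped at $96,000.00.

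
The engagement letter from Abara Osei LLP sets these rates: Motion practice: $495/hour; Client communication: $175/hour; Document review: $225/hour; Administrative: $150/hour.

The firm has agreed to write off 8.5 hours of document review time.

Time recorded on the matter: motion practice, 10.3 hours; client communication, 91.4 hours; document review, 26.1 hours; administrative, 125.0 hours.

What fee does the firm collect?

$43,803.50

Motion practice: 10.3 × $495 = $5,098.50
Client communication: 91.4 × $175 = $15,995.00
Document review: 26.1 × $225 = $5,872.50
Administrative: 125.0 × $150 = $18,750.00
Subtotal: $45,716.00
Write-off: 8.5 × $225 = $1,912.50
Total: $45,716.00 − $1,912.50 = $43,803.50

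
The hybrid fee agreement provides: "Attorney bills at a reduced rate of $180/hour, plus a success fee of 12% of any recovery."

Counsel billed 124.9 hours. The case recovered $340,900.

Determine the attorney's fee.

Hourly: 124.9 × $180 = $22,482.00
Success fee: 12% of $340,900 = $40,908.00
Total: $22,482.00 + $40,908.00 = $63,390.00

$63,390.00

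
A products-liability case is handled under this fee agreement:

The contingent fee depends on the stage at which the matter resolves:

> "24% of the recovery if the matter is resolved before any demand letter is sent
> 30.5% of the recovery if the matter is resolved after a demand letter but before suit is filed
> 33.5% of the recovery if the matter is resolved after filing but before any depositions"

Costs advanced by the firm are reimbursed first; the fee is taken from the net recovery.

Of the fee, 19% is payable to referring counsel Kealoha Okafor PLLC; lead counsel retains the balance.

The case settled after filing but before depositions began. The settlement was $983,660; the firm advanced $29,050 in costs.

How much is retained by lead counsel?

Fee base (net of costs): $983,660 − $29,050 = $954,610
The matter settled after filing but before depositions began, so the 33.5% rate applies.
$954,610 × 33.5% = $319,794.35
Referral share: 19% of $319,794.35 = $60,760.93; lead counsel retains $319,794.35 − $60,760.93 = $259,033.42.

$259,033.42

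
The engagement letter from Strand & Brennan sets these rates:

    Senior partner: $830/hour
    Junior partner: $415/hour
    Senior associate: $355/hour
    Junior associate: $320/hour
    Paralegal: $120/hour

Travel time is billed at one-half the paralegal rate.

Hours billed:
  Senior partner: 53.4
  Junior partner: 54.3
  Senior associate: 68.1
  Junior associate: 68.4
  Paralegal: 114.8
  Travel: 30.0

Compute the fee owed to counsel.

$128,496.00

Senior partner: 53.4 × $830 = $44,322.00
Junior partner: 54.3 × $415 = $22,534.50
Senior associate: 68.1 × $355 = $24,175.50
Junior associate: 68.4 × $320 = $21,888.00
Paralegal: 114.8 × $120 = $13,776.00
Subtotal: $44,322.00 + $22,534.50 + $24,175.50 + $21,888.00 + $13,776.00 = $126,696.00
Travel: 30.0 × ($120 ÷ 2) = 30.0 × $60.00 = $1,800.00
Total: $126,696.00 + $1,800.00 = $128,496.00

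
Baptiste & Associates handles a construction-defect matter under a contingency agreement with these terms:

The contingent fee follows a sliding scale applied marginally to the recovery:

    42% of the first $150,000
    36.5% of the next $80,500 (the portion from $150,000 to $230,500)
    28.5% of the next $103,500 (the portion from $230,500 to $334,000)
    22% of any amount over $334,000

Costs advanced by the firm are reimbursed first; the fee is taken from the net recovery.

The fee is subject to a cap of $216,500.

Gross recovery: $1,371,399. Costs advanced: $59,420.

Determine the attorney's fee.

$216,500.00

Fee base (net of costs): $1,371,399 − $59,420 = $1,311,979
First $150,000 at 42% = $63,000.00
Next $80,500 at 36.5% = $29,382.50
Next $103,500 at 28.5% = $29,497.50
Remaining $977,979 at 22% = $215,155.38
Fee: $63,000.00 + $29,382.50 + $29,497.50 + $215,155.38 = $337,035.38
$337,035.38 exceeds the $216,500 cap, so the fee is capped at $216,500.00.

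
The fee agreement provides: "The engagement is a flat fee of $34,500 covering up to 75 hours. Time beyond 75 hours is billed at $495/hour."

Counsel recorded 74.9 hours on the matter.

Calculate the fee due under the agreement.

$34,500.00

74.9 hours is within the 75-hour scope; only the flat fee applies.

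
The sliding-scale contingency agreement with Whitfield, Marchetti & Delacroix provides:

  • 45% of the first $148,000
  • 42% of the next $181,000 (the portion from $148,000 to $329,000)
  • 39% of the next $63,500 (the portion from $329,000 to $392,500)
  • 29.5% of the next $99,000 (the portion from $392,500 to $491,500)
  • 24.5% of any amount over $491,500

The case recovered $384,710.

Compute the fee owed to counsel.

First $148,000 at 45% = $66,600.00
Next $181,000 at 42% = $76,020.00
Remaining $55,710 at 39% = $21,726.90
Fee: $66,600.00 + $76,020.00 + $21,726.90 = $164,346.90

$164,346.90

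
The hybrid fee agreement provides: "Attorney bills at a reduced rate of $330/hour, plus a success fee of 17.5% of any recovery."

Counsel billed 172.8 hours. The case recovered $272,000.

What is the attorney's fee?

$104,624.00

Hourly: 172.8 × $330 = $57,024.00
Success fee: 17.5% of $272,000 = $47,600.00
Total: $57,024.00 + $47,600.00 = $104,624.00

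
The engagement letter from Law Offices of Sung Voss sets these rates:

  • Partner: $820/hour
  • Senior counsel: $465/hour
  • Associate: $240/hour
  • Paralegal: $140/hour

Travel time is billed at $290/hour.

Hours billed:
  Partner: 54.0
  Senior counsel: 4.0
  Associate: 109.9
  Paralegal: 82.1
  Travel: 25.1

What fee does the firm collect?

Partner: 54.0 × $820 = $44,280.00
Senior counsel: 4.0 × $465 = $1,860.00
Associate: 109.9 × $240 = $26,376.00
Paralegal: 82.1 × $140 = $11,494.00
Subtotal: $44,280.00 + $1,860.00 + $26,376.00 + $11,494.00 = $84,010.00
Travel: 25.1 × $290 = $7,279.00
Total: $84,010.00 + $7,279.00 = $91,289.00

$91,289.00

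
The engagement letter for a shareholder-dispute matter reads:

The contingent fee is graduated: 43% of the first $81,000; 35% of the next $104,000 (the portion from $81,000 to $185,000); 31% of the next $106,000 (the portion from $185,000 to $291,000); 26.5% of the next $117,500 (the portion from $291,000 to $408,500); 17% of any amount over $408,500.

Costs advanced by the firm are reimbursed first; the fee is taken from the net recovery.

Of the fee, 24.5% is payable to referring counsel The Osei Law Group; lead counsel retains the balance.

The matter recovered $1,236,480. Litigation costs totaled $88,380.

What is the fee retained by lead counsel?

Fee base (net of costs): $1,236,480 − $88,380 = $1,148,100
First $81,000 at 43% = $34,830.00
Next $104,000 at 35% = $36,400.00
Next $106,000 at 31% = $32,860.00
Next $117,500 at 26.5% = $31,137.50
Remaining $739,600 at 17% = $125,732.00
Fee: $34,830.00 + $36,400.00 + $32,860.00 + $31,137.50 + $125,732.00 = $260,959.50
Referral share: 24.5% of $260,959.50 = $63,935.08; lead counsel retains $260,959.50 − $63,935.08 = $197,024.42.

$197,024.42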